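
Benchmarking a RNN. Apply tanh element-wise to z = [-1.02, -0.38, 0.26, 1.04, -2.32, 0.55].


tanh(-1.02) = -0.7699
tanh(-0.38) = -0.3627
tanh(0.26) = 0.2543
tanh(1.04) = 0.7779
tanh(-2.32) = -0.9809
tanh(0.55) = 0.5005
result = [-0.7699, -0.3627, 0.2543, 0.7779, -0.9809, 0.5005]

[-0.7699, -0.3627, 0.2543, 0.7779, -0.9809, 0.5005]


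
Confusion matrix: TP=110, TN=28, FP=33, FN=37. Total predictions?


Total = TP + TN + FP + FN
= 110 + 28 + 33 + 37
= 208
(Predicted positive: 143, predicted negative: 65)

208


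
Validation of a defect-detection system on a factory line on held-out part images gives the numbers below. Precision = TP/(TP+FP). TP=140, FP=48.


Precision = TP/(TP+FP)
= 140/(140+48)
= 140/188 = 74.47%

74.47%


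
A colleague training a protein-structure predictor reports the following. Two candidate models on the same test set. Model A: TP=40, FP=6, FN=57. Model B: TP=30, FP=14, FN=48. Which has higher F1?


Model A: P=40/46=0.8696, R=40/97=0.4124, F1=2PR/(P+R)=2TP/(2TP+FP+FN)=80/143=0.5594
Model B: P=30/44=0.6818, R=30/78=0.3846, F1=2PR/(P+R)=2TP/(2TP+FP+FN)=60/122=0.4918
0.5594 > 0.4918 → Model A

Model A


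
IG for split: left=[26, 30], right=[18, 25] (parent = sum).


Parent = [44, 55], H_parent = 0.9911
H_left = 0.9963 (n=56), H_right = 0.9808 (n=43)
H_children = (56/99)·0.9963 + (43/99)·0.9808 = 0.9896
IG = 0.9911 - 0.9896 = 0.0015

0.0015


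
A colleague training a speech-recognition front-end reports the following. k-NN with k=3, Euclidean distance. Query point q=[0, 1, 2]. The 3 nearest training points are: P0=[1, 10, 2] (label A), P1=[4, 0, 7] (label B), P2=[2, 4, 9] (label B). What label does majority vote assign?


d(q,P0) = 9.0554  (label A)
d(q,P1) = 6.4807  (label B)
d(q,P2) = 7.874  (label B)
Votes: A=1, B=2
Majority → B

B


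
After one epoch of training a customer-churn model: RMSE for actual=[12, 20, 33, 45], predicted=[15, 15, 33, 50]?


MSE = 59/4 = 14.75
RMSE = √(59/4) = 3.8406

3.8406


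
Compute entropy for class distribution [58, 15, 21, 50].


Probabilities: [58/144, 15/144, 21/144, 50/144] ≈ [0.4028, 0.1042, 0.1458, 0.3472]
H = -((58/144)·log₂(58/144) + (15/144)·log₂(15/144) + (21/144)·log₂(21/144) + (50/144)·log₂(50/144))
  = 1.8033 bits

1.8033 bits


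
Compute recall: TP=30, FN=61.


Recall = TP/(TP+FN)
= 30/(30+61)
= 30/91 = 32.97%

32.97%


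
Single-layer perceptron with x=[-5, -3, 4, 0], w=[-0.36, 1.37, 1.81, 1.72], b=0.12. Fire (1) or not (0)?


z = (-5)·(-0.36) + (-3)·(1.37) + (4)·(1.81) + (0)·(1.72) + 0.12
  = 5.05
step(z) = 1 (z≥0)

1


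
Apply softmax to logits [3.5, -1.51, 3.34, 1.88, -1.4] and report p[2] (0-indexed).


Exponentials: e^3.5=33.1155, e^-1.51=0.2209, e^3.34=28.2191, e^1.88=6.5535, e^-1.4=0.2466
Sum = 68.3556
Softmax = [0.4845, 0.0032, 0.4128, 0.0959, 0.0036]
p[2] = 28.2191/68.3556 = 0.4128

0.4128


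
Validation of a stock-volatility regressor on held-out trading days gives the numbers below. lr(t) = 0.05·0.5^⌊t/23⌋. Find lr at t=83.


n_drops = ⌊83/23⌋ = 3
lr = 0.05·0.5^3 = 0.05·0.125 = 0.00625

0.00625


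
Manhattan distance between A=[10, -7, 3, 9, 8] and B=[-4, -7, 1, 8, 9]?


d = |10+ 4| + |-7+ 7| + |3-1| + |9-8| + |8-9|
  = 14 + 0 + 2 + 1 + 1
  = 18

18


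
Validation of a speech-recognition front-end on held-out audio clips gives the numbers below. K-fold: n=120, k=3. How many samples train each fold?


Fold size = 120/3 = 40
Training per fold = 120 - 40 = 80

80


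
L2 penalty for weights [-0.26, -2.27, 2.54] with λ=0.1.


‖w‖₂² = (-0.26)² + (-2.27)² + (2.54)²
     = 0.0676 + 5.1529 + 6.4516
     = 11.6721
λ·‖w‖₂² = 0.1·11.6721 = 1.16721

1.16721


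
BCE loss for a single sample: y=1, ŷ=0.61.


BCE = -[y·ln(p) + (1-y)·ln(1-p)]
= -1·ln(0.61) - 0
= -ln(0.61) = 0.4943

0.4943


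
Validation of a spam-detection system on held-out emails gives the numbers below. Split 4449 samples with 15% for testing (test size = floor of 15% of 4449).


Test = ⌊4449·15/100⌋ = 667
Train = 4449 - 667 = 3782

Train: 3782, Test: 667


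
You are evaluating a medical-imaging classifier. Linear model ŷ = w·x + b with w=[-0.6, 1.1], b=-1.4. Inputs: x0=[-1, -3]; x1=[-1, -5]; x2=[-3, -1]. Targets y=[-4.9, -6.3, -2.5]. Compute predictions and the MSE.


ŷ0 = (-0.6)·(-1) + (1.1)·(-3) - 1.4 = -4.1
ŷ1 = (-0.6)·(-1) + (1.1)·(-5) - 1.4 = -6.3
ŷ2 = (-0.6)·(-3) + (1.1)·(-1) - 1.4 = -0.7
errors² = [0.64, 0.0, 3.24]
MSE = 3.8800/3 = 1.2933

1.2933


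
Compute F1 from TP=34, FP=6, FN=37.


Precision = 34/40 = 0.85
Recall = 34/71 = 0.4789
F1 = 2·P·R/(P+R) = 2·TP/(2·TP+FP+FN) = 68/(68+6+37) = 68/111 = 0.6126

0.6126


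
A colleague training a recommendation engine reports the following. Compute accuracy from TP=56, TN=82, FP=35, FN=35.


Accuracy = (TP+TN)/(TP+TN+FP+FN)
= (56+82)/(208)
= 138/208 = 66.35%

66.35%


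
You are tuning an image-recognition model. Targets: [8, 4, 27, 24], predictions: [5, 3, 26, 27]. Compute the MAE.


Absolute errors: |8-5|=3, |4-3|=1, |27-26|=1, |24-27|=3
Sum = 8
MAE = 8/4 = 2

2


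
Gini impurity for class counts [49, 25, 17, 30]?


Probabilities: [49/121, 25/121, 17/121, 30/121] ≈ [0.405, 0.2066, 0.1405, 0.2479]
Σpᵢ² = (2401 + 625 + 289 + 900)/121² = 4215/14641
Gini = 1 - Σpᵢ² = 1 - 4215/14641 = 0.7121

0.7121


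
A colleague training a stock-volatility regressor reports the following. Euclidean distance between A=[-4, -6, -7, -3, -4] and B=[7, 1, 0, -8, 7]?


d = √((-4-7)² + (-6-1)² + (-7-0)² + (-3+ 8)² + (-4-7)²)
  = √(121 + 49 + 49 + 25 + 121)
  = √365 = 19.105

19.105


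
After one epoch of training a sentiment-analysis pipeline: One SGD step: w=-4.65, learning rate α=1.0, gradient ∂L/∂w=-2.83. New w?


w_new = w - α·∇
= -4.65 - 1.0·-2.83
= -4.65 + 2.83
= -1.82

-1.82


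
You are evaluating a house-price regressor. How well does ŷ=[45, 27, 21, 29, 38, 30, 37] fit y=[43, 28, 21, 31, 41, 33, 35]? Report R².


ȳ = 33.1429
SS_res = Σ(y-ŷ)² = 31
SS_tot = Σ(y-ȳ)² = 340.86
R² = 1 - SS_res/SS_tot = 1 - 0.0909 = 0.9091

0.9091


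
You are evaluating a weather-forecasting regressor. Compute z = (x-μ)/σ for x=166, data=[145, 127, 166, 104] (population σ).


μ = 135.5, σ = 22.8309
z = (166 - 135.5)/22.8309 = 1.3359

1.3359


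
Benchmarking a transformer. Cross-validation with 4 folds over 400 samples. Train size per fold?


Fold size = 400/4 = 100
Training per fold = 400 - 100 = 300

300


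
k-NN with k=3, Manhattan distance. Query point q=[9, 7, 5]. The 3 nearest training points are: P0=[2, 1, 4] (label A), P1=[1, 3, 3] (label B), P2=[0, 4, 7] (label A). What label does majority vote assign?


d(q,P0) = 14  (label A)
d(q,P1) = 14  (label B)
d(q,P2) = 14  (label A)
Votes: A=2, B=1
Majority → A

A


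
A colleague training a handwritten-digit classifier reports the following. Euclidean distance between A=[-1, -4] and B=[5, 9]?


d = √((-1-5)² + (-4-9)²)
  = √(36 + 169)
  = √205 = 14.3178

14.3178


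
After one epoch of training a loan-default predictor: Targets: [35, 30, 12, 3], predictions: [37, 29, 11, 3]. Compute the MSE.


Squared errors: (35-37)²=4, (30-29)²=1, (12-11)²=1, (3-3)²=0
Sum = 6
MSE = 6/4 = 3/2

3/2


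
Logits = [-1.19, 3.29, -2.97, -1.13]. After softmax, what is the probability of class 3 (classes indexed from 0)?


Exponentials: e^-1.19=0.3042, e^3.29=26.8429, e^-2.97=0.0513, e^-1.13=0.323
Sum = 27.5214
Softmax = [0.0111, 0.9753, 0.0019, 0.0117]
p[3] = 0.323/27.5214 = 0.0117

0.0117


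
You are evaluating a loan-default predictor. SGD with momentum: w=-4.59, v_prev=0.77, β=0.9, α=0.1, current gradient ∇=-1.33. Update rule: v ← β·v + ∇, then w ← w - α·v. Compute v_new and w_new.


v_new = 0.9·0.77 - 1.33 = 0.693 - 1.33 = -0.637
w_new = -4.59 - 0.1·-0.637 = -4.59 + 0.0637 = -4.5263

v_new=-0.637, w_new=-4.5263


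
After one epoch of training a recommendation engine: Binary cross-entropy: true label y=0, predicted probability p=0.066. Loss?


BCE = -[y·ln(p) + (1-y)·ln(1-p)]
= -0 - 1·ln(1-0.066)
= -ln(0.934) = 0.0683

0.0683


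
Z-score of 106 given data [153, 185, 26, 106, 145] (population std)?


μ = 123, σ = 54.637
z = (106 - 123)/54.637 = -0.3111

-0.3111


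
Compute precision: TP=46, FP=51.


Precision = TP/(TP+FP)
= 46/(46+51)
= 46/97 = 47.42%

47.42%


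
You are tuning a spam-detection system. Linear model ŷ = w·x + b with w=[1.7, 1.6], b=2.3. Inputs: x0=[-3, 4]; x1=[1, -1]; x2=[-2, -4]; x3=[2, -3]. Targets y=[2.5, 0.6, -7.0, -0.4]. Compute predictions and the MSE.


ŷ0 = (1.7)·(-3) + (1.6)·(4) + 2.3 = 3.6
ŷ1 = (1.7)·(1) + (1.6)·(-1) + 2.3 = 2.4
ŷ2 = (1.7)·(-2) + (1.6)·(-4) + 2.3 = -7.5
ŷ3 = (1.7)·(2) + (1.6)·(-3) + 2.3 = 0.9
errors² = [1.21, 3.24, 0.25, 1.69]
MSE = 6.3900/4 = 1.5975

1.5975


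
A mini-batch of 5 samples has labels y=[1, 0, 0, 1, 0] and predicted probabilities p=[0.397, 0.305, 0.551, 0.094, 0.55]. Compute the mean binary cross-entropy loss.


L[0] = -ln(0.397) = 0.9238
L[1] = -ln(1-0.305) = -ln(0.695) = 0.3638
L[2] = -ln(1-0.551) = -ln(0.449) = 0.8007
L[3] = -ln(0.094) = 2.3645
L[4] = -ln(1-0.55) = -ln(0.45) = 0.7985
mean = (0.9238 + 0.3638 + 0.8007 + 2.3645 + 0.7985)/5 = 1.0503

1.0503


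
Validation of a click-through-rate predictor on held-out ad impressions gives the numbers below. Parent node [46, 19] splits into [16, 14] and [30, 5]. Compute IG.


Parent = [46, 19], H_parent = 0.8717
H_left = 0.9968 (n=30), H_right = 0.5917 (n=35)
H_children = (30/65)·0.9968 + (35/65)·0.5917 = 0.7787
IG = 0.8717 - 0.7787 = 0.093

0.093


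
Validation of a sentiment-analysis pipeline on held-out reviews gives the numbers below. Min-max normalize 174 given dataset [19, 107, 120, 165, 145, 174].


min=19, max=174
(174-19)/(174-19) = 155/155 = 1.0

1.0


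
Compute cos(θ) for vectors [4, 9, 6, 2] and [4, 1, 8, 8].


A·B = 4·4 + 9·1 + 6·8 + 2·8 = 89
‖A‖ = √137 = 11.7047, ‖B‖ = √145 = 12.0416
cos = 89/(√137·√145) = 89/√19865 = 0.6315

0.6315


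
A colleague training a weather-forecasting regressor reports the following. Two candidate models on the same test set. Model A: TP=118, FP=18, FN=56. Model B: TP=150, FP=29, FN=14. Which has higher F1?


Model A: P=118/136=0.8676, R=118/174=0.6782, F1=2PR/(P+R)=2TP/(2TP+FP+FN)=236/310=0.7613
Model B: P=150/179=0.838, R=150/164=0.9146, F1=2PR/(P+R)=2TP/(2TP+FP+FN)=300/343=0.8746
0.7613 < 0.8746 → Model B

Model B


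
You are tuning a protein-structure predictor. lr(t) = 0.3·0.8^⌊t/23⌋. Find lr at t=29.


n_drops = ⌊29/23⌋ = 1
lr = 0.3·0.8^1 = 0.3·0.8 = 0.24

0.24


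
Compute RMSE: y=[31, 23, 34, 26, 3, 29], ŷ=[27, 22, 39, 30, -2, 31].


MSE = 87/6 = 14.5
RMSE = √(87/6) = 3.8079

3.8079


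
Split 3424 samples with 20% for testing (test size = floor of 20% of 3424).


Test = ⌊3424·20/100⌋ = 684
Train = 3424 - 684 = 2740

Train: 2740, Test: 684


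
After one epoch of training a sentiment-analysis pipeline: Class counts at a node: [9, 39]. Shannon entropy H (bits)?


Probabilities: [9/48, 39/48] ≈ [0.1875, 0.8125]
H = -((9/48)·log₂(9/48) + (39/48)·log₂(39/48))
  = 0.6962 bits

0.6962 bits


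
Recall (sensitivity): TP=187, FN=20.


Recall = TP/(TP+FN)
= 187/(187+20)
= 187/207 = 90.34%

90.34%


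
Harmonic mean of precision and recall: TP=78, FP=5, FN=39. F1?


Precision = 78/83 = 0.9398
Recall = 78/117 = 0.6667
F1 = 2·P·R/(P+R) = 2·TP/(2·TP+FP+FN) = 156/(156+5+39) = 156/200 = 0.78

0.78


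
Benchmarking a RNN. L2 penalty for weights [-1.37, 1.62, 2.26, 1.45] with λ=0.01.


‖w‖₂² = (-1.37)² + (1.62)² + (2.26)² + (1.45)²
     = 1.8769 + 2.6244 + 5.1076 + 2.1025
     = 11.7114
λ·‖w‖₂² = 0.01·11.7114 = 0.117114

0.117114


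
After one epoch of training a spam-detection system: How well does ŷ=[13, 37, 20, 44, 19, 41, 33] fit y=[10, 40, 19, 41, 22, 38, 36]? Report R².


ȳ = 29.4286
SS_res = Σ(y-ŷ)² = 55
SS_tot = Σ(y-ȳ)² = 903.71
R² = 1 - SS_res/SS_tot = 1 - 0.0609 = 0.9391

0.9391


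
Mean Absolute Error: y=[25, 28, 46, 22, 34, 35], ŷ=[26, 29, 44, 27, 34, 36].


Absolute errors: |25-26|=1, |28-29|=1, |46-44|=2, |22-27|=5, |34-34|=0, |35-36|=1
Sum = 10
MAE = 10/6 = 5/3

5/3


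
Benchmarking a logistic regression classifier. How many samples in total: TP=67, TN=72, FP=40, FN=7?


Total = TP + TN + FP + FN
= 67 + 72 + 40 + 7
= 186
(Predicted positive: 107, predicted negative: 79)

186


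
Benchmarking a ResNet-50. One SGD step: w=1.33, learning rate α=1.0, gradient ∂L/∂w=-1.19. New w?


w_new = w - α·∇
= 1.33 - 1.0·-1.19
= 1.33 + 1.19
= 2.52

2.52


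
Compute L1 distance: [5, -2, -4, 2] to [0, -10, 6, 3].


d = |5-0| + |-2+ 10| + |-4-6| + |2-3|
  = 5 + 8 + 10 + 1
  = 24

24


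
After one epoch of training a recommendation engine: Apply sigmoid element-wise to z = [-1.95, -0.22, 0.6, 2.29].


σ(-1.95) = 1/(1+e^1.95) = 0.1246
σ(-0.22) = 1/(1+e^0.22) = 0.4452
σ(0.6) = 1/(1+e^-0.6) = 0.6457
σ(2.29) = 1/(1+e^-2.29) = 0.908
result = [0.1246, 0.4452, 0.6457, 0.908]

[0.1246, 0.4452, 0.6457, 0.908]


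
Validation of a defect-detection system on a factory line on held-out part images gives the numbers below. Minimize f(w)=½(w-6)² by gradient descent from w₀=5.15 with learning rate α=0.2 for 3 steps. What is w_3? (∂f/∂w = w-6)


step 1: grad = 5.15-6 = -0.85; w = 5.15 - 0.2·(-0.85) = 5.32
step 2: grad = 5.32-6 = -0.68; w = 5.32 - 0.2·(-0.68) = 5.456
step 3: grad = 5.456-6 = -0.544; w = 5.456 - 0.2·(-0.544) = 5.5648

5.5648


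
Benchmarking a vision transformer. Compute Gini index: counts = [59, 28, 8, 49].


Probabilities: [59/144, 28/144, 8/144, 49/144] ≈ [0.4097, 0.1944, 0.0556, 0.3403]
Σpᵢ² = (3481 + 784 + 64 + 2401)/144² = 6730/20736
Gini = 1 - Σpᵢ² = 1 - 6730/20736 = 0.6754

0.6754


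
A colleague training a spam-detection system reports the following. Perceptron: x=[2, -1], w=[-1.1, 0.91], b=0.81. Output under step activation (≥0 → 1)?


z = (2)·(-1.1) + (-1)·(0.91) + 0.81
  = -2.3
step(z) = 0 (z<0)

0


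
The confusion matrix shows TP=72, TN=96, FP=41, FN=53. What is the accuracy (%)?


Accuracy = (TP+TN)/(TP+TN+FP+FN)
= (72+96)/(262)
= 168/262 = 64.12%

64.12%


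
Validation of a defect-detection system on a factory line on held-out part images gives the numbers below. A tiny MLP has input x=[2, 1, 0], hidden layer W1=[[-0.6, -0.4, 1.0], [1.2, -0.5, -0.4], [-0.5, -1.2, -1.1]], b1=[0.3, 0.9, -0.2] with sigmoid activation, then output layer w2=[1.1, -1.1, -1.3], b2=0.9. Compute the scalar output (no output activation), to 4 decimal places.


z1[0] = (-0.6)·(2) + (-0.4)·(1) + (1.0)·(0) + 0.3 = -1.3
z1[1] = (1.2)·(2) + (-0.5)·(1) + (-0.4)·(0) + 0.9 = 2.8
z1[2] = (-0.5)·(2) + (-1.2)·(1) + (-1.1)·(0) - 0.2 = -2.4
h = sigmoid(z1) = [0.2142, 0.9427, 0.0832]
output = (1.1)·(0.2142) + (-1.1)·(0.9427) + (-1.3)·(0.0832) + 0.9 = -0.0095

-0.0095


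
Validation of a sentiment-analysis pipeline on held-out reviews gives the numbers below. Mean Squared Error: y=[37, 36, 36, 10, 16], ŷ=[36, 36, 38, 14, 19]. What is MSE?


Squared errors: (37-36)²=1, (36-36)²=0, (36-38)²=4, (10-14)²=16, (16-19)²=9
Sum = 30
MSE = 30/5 = 6

6


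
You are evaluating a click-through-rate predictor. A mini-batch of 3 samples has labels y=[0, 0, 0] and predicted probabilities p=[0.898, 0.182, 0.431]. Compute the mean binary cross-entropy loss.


L[0] = -ln(1-0.898) = -ln(0.102) = 2.2828
L[1] = -ln(1-0.182) = -ln(0.818) = 0.2009
L[2] = -ln(1-0.431) = -ln(0.569) = 0.5639
mean = (2.2828 + 0.2009 + 0.5639)/3 = 1.0159

1.0159


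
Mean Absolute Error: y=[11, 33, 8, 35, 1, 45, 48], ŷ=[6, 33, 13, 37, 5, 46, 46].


Absolute errors: |11-6|=5, |33-33|=0, |8-13|=5, |35-37|=2, |1-5|=4, |45-46|=1, |48-46|=2
Sum = 19
MAE = 19/7 = 19/7

19/7


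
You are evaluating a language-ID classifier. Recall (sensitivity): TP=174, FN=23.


Recall = TP/(TP+FN)
= 174/(174+23)
= 174/197 = 88.32%

88.32%


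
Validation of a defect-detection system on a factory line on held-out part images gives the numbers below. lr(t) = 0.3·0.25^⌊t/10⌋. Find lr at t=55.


n_drops = ⌊55/10⌋ = 5
lr = 0.3·0.25^5 = 0.3·0.0009765625 = 0.00029296875

0.00029296875


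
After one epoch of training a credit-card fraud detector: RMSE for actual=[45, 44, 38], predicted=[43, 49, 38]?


MSE = 29/3 = 9.6667
RMSE = √(29/3) = 3.1091

3.1091


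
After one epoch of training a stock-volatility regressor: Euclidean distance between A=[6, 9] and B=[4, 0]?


d = √((6-4)² + (9-0)²)
  = √(4 + 81)
  = √85 = 9.2195

9.2195


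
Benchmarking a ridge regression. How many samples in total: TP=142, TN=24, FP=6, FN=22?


Total = TP + TN + FP + FN
= 142 + 24 + 6 + 22
= 194
(Predicted positive: 148, predicted negative: 46)

194


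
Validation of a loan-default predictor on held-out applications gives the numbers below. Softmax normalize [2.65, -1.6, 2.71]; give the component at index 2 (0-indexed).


Exponentials: e^2.65=14.154, e^-1.6=0.2019, e^2.71=15.0293
Sum = 29.3852
Softmax = [0.4817, 0.0069, 0.5115]
p[2] = 15.0293/29.3852 = 0.5115

0.5115


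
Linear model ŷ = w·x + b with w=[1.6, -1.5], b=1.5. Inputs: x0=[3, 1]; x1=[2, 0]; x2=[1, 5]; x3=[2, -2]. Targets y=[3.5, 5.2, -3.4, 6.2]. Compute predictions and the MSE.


ŷ0 = (1.6)·(3) + (-1.5)·(1) + 1.5 = 4.8
ŷ1 = (1.6)·(2) + (-1.5)·(0) + 1.5 = 4.7
ŷ2 = (1.6)·(1) + (-1.5)·(5) + 1.5 = -4.4
ŷ3 = (1.6)·(2) + (-1.5)·(-2) + 1.5 = 7.7
errors² = [1.69, 0.25, 1.0, 2.25]
MSE = 5.1900/4 = 1.2975

1.2975


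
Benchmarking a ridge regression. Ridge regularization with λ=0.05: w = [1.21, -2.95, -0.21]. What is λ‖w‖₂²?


‖w‖₂² = (1.21)² + (-2.95)² + (-0.21)²
     = 1.4641 + 8.7025 + 0.0441
     = 10.2107
λ·‖w‖₂² = 0.05·10.2107 = 0.510535

0.510535


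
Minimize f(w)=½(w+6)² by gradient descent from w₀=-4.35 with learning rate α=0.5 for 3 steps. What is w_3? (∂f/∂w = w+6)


step 1: grad = -4.35+6 = 1.65; w = -4.35 - 0.5·(1.65) = -5.175
step 2: grad = -5.175+6 = 0.825; w = -5.175 - 0.5·(0.825) = -5.5875
step 3: grad = -5.5875+6 = 0.4125; w = -5.5875 - 0.5·(0.4125) = -5.79375

-5.79375


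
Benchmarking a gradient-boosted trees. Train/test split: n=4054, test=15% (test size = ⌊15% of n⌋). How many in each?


Test = ⌊4054·15/100⌋ = 608
Train = 4054 - 608 = 3446

Train: 3446, Test: 608


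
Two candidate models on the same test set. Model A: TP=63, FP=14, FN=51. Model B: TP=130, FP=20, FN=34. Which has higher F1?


Model A: P=63/77=0.8182, R=63/114=0.5526, F1=2PR/(P+R)=2TP/(2TP+FP+FN)=126/191=0.6597
Model B: P=130/150=0.8667, R=130/164=0.7927, F1=2PR/(P+R)=2TP/(2TP+FP+FN)=260/314=0.828
0.6597 < 0.828 → Model B

Model B


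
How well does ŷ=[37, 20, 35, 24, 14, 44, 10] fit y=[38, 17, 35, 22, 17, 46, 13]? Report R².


ȳ = 26.8571
SS_res = Σ(y-ŷ)² = 36
SS_tot = Σ(y-ȳ)² = 966.86
R² = 1 - SS_res/SS_tot = 1 - 0.0372 = 0.9628

0.9628


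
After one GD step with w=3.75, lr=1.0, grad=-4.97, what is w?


w_new = w - α·∇
= 3.75 - 1.0·-4.97
= 3.75 + 4.97
= 8.72

8.72


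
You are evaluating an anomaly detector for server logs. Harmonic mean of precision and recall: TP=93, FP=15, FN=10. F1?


Precision = 93/108 = 0.8611
Recall = 93/103 = 0.9029
F1 = 2·P·R/(P+R) = 2·TP/(2·TP+FP+FN) = 186/(186+15+10) = 186/211 = 0.8815

0.8815


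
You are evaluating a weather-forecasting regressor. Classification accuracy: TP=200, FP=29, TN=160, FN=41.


Accuracy = (TP+TN)/(TP+TN+FP+FN)
= (200+160)/(430)
= 360/430 = 83.72%

83.72%


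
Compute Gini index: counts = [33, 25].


Probabilities: [33/58, 25/58] ≈ [0.569, 0.431]
Σpᵢ² = (1089 + 625)/58² = 1714/3364
Gini = 1 - Σpᵢ² = 1 - 1714/3364 = 0.4905

0.4905


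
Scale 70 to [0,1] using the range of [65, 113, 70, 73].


min=65, max=113
(70-65)/(113-65) = 5/48 = 0.1042

0.1042


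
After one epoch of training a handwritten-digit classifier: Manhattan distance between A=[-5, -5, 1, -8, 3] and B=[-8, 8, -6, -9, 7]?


d = |-5+ 8| + |-5-8| + |1+ 6| + |-8+ 9| + |3-7|
  = 3 + 13 + 7 + 1 + 4
  = 28

28


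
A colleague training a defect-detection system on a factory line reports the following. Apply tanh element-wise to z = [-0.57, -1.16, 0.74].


tanh(-0.57) = -0.5154
tanh(-1.16) = -0.821
tanh(0.74) = 0.6291
result = [-0.5154, -0.821, 0.6291]

[-0.5154, -0.821, 0.6291]


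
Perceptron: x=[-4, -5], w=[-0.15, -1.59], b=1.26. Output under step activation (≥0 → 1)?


z = (-4)·(-0.15) + (-5)·(-1.59) + 1.26
  = 9.81
step(z) = 1 (z≥0)

1


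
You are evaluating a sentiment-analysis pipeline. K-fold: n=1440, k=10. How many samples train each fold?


Fold size = 1440/10 = 144
Training per fold = 1440 - 144 = 1296

1296


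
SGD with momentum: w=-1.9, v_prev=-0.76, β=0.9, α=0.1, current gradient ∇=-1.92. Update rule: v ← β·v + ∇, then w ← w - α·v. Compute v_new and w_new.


v_new = 0.9·-0.76 - 1.92 = -0.684 - 1.92 = -2.604
w_new = -1.9 - 0.1·-2.604 = -1.9 + 0.2604 = -1.6396

v_new=-2.604, w_new=-1.6396


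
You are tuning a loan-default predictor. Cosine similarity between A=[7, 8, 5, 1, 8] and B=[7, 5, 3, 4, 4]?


A·B = 7·7 + 8·5 + 5·3 + 1·4 + 8·4 = 140
‖A‖ = √203 = 14.2478, ‖B‖ = √115 = 10.7238
cos = 140/(√203·√115) = 140/√23345 = 0.9163

0.9163


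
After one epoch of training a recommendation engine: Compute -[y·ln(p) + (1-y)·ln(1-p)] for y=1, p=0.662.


BCE = -[y·ln(p) + (1-y)·ln(1-p)]
= -1·ln(0.662) - 0
= -ln(0.662) = 0.4125

0.4125


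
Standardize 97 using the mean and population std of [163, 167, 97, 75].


μ = 125.5, σ = 40.2834
z = (97 - 125.5)/40.2834 = -0.7075

-0.7075


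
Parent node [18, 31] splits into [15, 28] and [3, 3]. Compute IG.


Parent = [18, 31], H_parent = 0.9486
H_left = 0.933 (n=43), H_right = 1 (n=6)
H_children = (43/49)·0.933 + (6/49)·1 = 0.9412
IG = 0.9486 - 0.9412 = 0.0074

0.0074


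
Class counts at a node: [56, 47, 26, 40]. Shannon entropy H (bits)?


Probabilities: [56/169, 47/169, 26/169, 40/169] ≈ [0.3314, 0.2781, 0.1538, 0.2367]
H = -((56/169)·log₂(56/169) + (47/169)·log₂(47/169) + (26/169)·log₂(26/169) + (40/169)·log₂(40/169))
  = 1.949 bits

1.949 bits


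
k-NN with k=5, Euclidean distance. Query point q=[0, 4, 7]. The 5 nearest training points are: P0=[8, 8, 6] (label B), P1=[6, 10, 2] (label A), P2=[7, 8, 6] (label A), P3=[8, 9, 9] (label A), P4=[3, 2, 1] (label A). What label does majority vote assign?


d(q,P0) = 9.0  (label B)
d(q,P1) = 9.8489  (label A)
d(q,P2) = 8.124  (label A)
d(q,P3) = 9.6437  (label A)
d(q,P4) = 7.0  (label A)
Votes: A=4, B=1
Majority → A

A


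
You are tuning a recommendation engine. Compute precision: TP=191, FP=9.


Precision = TP/(TP+FP)
= 191/(191+9)
= 191/200 = 95.5%

95.5%


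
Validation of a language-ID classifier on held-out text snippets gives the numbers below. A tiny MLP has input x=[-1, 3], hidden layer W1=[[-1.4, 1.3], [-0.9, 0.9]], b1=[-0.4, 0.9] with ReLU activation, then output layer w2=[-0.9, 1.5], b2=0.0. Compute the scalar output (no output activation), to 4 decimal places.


z1[0] = (-1.4)·(-1) + (1.3)·(3) - 0.4 = 4.9
z1[1] = (-0.9)·(-1) + (0.9)·(3) + 0.9 = 4.5
h = ReLU(z1) = [4.9, 4.5]
output = (-0.9)·(4.9) + (1.5)·(4.5) + 0.0 = 2.34

2.34


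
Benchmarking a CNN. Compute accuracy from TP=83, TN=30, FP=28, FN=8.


Accuracy = (TP+TN)/(TP+TN+FP+FN)
= (83+30)/(149)
= 113/149 = 75.84%

75.84%


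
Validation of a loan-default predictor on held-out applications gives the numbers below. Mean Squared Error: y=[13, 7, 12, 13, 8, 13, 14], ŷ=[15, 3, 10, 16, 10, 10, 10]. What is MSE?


Squared errors: (13-15)²=4, (7-3)²=16, (12-10)²=4, (13-16)²=9, (8-10)²=4, (13-10)²=9, (14-10)²=16
Sum = 62
MSE = 62/7 = 62/7

62/7


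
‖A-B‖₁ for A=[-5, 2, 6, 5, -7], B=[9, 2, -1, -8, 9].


d = |-5-9| + |2-2| + |6+ 1| + |5+ 8| + |-7-9|
  = 14 + 0 + 7 + 13 + 16
  = 50

50


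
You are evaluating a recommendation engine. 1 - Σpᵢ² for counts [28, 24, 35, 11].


Probabilities: [28/98, 24/98, 35/98, 11/98] ≈ [0.2857, 0.2449, 0.3571, 0.1122]
Σpᵢ² = (784 + 576 + 1225 + 121)/98² = 2706/9604
Gini = 1 - Σpᵢ² = 1 - 2706/9604 = 0.7182

0.7182


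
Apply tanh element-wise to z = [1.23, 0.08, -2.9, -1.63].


tanh(1.23) = 0.8426
tanh(0.08) = 0.0798
tanh(-2.9) = -0.994
tanh(-1.63) = -0.9261
result = [0.8426, 0.0798, -0.994, -0.9261]

[0.8426, 0.0798, -0.994, -0.9261]


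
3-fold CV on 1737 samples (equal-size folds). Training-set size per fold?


Fold size = 1737/3 = 579
Training per fold = 1737 - 579 = 1158

1158


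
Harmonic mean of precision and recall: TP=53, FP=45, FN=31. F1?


Precision = 53/98 = 0.5408
Recall = 53/84 = 0.631
F1 = 2·P·R/(P+R) = 2·TP/(2·TP+FP+FN) = 106/(106+45+31) = 106/182 = 0.5824

0.5824


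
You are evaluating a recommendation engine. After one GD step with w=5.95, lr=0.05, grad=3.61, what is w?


w_new = w - α·∇
= 5.95 - 0.05·3.61
= 5.95 - 0.1805
= 5.7695

5.7695


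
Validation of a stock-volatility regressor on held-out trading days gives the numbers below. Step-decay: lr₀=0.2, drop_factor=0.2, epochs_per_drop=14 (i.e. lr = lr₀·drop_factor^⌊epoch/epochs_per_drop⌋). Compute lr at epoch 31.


n_drops = ⌊31/14⌋ = 2
lr = 0.2·0.2^2 = 0.2·0.04 = 0.008

0.008


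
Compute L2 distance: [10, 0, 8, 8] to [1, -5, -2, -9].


d = √((10-1)² + (0+ 5)² + (8+ 2)² + (8+ 9)²)
  = √(81 + 25 + 100 + 289)
  = √495 = 22.2486

22.2486


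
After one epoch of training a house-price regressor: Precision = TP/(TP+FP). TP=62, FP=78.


Precision = TP/(TP+FP)
= 62/(62+78)
= 62/140 = 44.29%

44.29%


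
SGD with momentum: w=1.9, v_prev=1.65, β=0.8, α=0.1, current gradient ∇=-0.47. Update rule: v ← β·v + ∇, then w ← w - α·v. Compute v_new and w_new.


v_new = 0.8·1.65 - 0.47 = 1.32 - 0.47 = 0.85
w_new = 1.9 - 0.1·0.85 = 1.9 - 0.085 = 1.815

v_new=0.85, w_new=1.815


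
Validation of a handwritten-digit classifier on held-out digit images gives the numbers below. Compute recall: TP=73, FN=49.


Recall = TP/(TP+FN)
= 73/(73+49)
= 73/122 = 59.84%

59.84%


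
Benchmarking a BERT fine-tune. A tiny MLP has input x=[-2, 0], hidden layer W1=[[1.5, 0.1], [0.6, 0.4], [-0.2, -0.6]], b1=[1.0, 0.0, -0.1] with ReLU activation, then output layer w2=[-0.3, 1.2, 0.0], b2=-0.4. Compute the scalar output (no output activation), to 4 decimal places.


z1[0] = (1.5)·(-2) + (0.1)·(0) + 1.0 = -2.0
z1[1] = (0.6)·(-2) + (0.4)·(0) + 0.0 = -1.2
z1[2] = (-0.2)·(-2) + (-0.6)·(0) - 0.1 = 0.3
h = ReLU(z1) = [0.0, 0.0, 0.3]
output = (-0.3)·(0.0) + (1.2)·(0.0) + (0.0)·(0.3) - 0.4 = -0.4

-0.4


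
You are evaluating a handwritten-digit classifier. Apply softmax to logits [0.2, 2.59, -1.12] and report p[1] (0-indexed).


Exponentials: e^0.2=1.2214, e^2.59=13.3298, e^-1.12=0.3263
Sum = 14.8775
Softmax = [0.0821, 0.896, 0.0219]
p[1] = 13.3298/14.8775 = 0.896

0.896


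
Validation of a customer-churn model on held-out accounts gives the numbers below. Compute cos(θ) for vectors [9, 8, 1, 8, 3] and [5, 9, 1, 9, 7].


A·B = 9·5 + 8·9 + 1·1 + 8·9 + 3·7 = 211
‖A‖ = √219 = 14.7986, ‖B‖ = √237 = 15.3948
cos = 211/(√219·√237) = 211/√51903 = 0.9262

0.9262


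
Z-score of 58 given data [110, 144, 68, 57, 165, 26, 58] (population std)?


μ = 89.7143, σ = 47.2583
z = (58 - 89.7143)/47.2583 = -0.6711

-0.6711


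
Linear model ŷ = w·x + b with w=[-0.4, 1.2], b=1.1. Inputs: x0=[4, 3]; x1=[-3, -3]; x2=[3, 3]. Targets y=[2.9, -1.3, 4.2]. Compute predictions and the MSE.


ŷ0 = (-0.4)·(4) + (1.2)·(3) + 1.1 = 3.1
ŷ1 = (-0.4)·(-3) + (1.2)·(-3) + 1.1 = -1.3
ŷ2 = (-0.4)·(3) + (1.2)·(3) + 1.1 = 3.5
errors² = [0.04, 0.0, 0.49]
MSE = 0.5300/3 = 0.1767

0.1767


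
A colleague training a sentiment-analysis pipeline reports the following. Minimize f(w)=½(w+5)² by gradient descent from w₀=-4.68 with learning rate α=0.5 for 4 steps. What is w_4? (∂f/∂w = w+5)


step 1: grad = -4.68+5 = 0.32; w = -4.68 - 0.5·(0.32) = -4.84
step 2: grad = -4.84+5 = 0.16; w = -4.84 - 0.5·(0.16) = -4.92
step 3: grad = -4.92+5 = 0.08; w = -4.92 - 0.5·(0.08) = -4.96
step 4: grad = -4.96+5 = 0.04; w = -4.96 - 0.5·(0.04) = -4.98

-4.98


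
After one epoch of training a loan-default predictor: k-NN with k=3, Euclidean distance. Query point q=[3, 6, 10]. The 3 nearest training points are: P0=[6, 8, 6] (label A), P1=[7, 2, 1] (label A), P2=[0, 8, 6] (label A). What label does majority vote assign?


d(q,P0) = 5.3852  (label A)
d(q,P1) = 10.6301  (label A)
d(q,P2) = 5.3852  (label A)
Votes: A=3, B=0
Majority → A

A


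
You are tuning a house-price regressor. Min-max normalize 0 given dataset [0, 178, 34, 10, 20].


min=0, max=178
(0-0)/(178-0) = 0/178 = 0.0

0.0


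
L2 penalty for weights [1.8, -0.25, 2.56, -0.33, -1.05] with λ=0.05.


‖w‖₂² = (1.8)² + (-0.25)² + (2.56)² + (-0.33)² + (-1.05)²
     = 3.24 + 0.0625 + 6.5536 + 0.1089 + 1.1025
     = 11.0675
λ·‖w‖₂² = 0.05·11.0675 = 0.553375

0.553375


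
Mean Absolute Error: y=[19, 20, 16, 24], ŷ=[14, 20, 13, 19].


Absolute errors: |19-14|=5, |20-20|=0, |16-13|=3, |24-19|=5
Sum = 13
MAE = 13/4 = 13/4

13/4


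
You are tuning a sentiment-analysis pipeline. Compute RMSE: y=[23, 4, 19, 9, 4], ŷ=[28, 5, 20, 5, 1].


MSE = 52/5 = 10.4
RMSE = √(52/5) = 3.2249

3.2249


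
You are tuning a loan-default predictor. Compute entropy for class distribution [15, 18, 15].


Probabilities: [15/48, 18/48, 15/48] ≈ [0.3125, 0.375, 0.3125]
H = -((15/48)·log₂(15/48) + (18/48)·log₂(18/48) + (15/48)·log₂(15/48))
  = 1.5794 bits

1.5794 bits


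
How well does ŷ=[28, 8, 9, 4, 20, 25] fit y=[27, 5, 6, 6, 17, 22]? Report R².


ȳ = 13.8333
SS_res = Σ(y-ŷ)² = 41
SS_tot = Σ(y-ȳ)² = 450.83
R² = 1 - SS_res/SS_tot = 1 - 0.0909 = 0.9091

0.9091


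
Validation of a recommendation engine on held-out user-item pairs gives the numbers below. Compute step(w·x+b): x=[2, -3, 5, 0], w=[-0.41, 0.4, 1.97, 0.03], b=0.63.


z = (2)·(-0.41) + (-3)·(0.4) + (5)·(1.97) + (0)·(0.03) + 0.63
  = 8.46
step(z) = 1 (z≥0)

1


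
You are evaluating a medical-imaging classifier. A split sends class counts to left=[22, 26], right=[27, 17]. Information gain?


Parent = [49, 43], H_parent = 0.9969
H_left = 0.995 (n=48), H_right = 0.9624 (n=44)
H_children = (48/92)·0.995 + (44/92)·0.9624 = 0.9794
IG = 0.9969 - 0.9794 = 0.0175

0.0175


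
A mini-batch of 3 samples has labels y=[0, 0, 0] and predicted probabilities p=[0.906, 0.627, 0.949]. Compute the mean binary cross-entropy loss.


L[0] = -ln(1-0.906) = -ln(0.094) = 2.3645
L[1] = -ln(1-0.627) = -ln(0.373) = 0.9862
L[2] = -ln(1-0.949) = -ln(0.051) = 2.9759
mean = (2.3645 + 0.9862 + 2.9759)/3 = 2.1089

2.1089


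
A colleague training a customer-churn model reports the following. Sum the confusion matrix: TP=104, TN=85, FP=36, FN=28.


Total = TP + TN + FP + FN
= 104 + 85 + 36 + 28
= 253
(Predicted positive: 140, predicted negative: 113)

253


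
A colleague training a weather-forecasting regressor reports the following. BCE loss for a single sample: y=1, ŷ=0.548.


BCE = -[y·ln(p) + (1-y)·ln(1-p)]
= -1·ln(0.548) - 0
= -ln(0.548) = 0.6015

0.6015


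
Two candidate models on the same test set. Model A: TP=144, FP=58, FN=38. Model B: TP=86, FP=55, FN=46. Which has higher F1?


Model A: P=144/202=0.7129, R=144/182=0.7912, F1=2PR/(P+R)=2TP/(2TP+FP+FN)=288/384=0.75
Model B: P=86/141=0.6099, R=86/132=0.6515, F1=2PR/(P+R)=2TP/(2TP+FP+FN)=172/273=0.63
0.75 > 0.63 → Model A

Model A


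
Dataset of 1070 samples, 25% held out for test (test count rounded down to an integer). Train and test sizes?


Test = ⌊1070·25/100⌋ = 267
Train = 1070 - 267 = 803

Train: 803, Test: 267


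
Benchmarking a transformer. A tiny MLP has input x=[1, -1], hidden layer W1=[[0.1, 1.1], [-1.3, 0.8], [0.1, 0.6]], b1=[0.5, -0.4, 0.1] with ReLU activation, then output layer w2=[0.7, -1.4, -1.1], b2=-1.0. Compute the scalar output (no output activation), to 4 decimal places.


z1[0] = (0.1)·(1) + (1.1)·(-1) + 0.5 = -0.5
z1[1] = (-1.3)·(1) + (0.8)·(-1) - 0.4 = -2.5
z1[2] = (0.1)·(1) + (0.6)·(-1) + 0.1 = -0.4
h = ReLU(z1) = [0.0, 0.0, 0.0]
output = (0.7)·(0.0) + (-1.4)·(0.0) + (-1.1)·(0.0) - 1.0 = -1.0

-1.0


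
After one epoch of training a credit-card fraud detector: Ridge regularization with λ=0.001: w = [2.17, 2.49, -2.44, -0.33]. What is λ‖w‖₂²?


‖w‖₂² = (2.17)² + (2.49)² + (-2.44)² + (-0.33)²
     = 4.7089 + 6.2001 + 5.9536 + 0.1089
     = 16.9715
λ·‖w‖₂² = 0.001·16.9715 = 0.016972

0.016972


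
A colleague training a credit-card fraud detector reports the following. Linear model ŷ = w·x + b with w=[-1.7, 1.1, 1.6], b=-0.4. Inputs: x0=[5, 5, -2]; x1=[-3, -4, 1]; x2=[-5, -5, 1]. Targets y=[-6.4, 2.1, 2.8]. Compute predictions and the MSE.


ŷ0 = (-1.7)·(5) + (1.1)·(5) + (1.6)·(-2) - 0.4 = -6.6
ŷ1 = (-1.7)·(-3) + (1.1)·(-4) + (1.6)·(1) - 0.4 = 1.9
ŷ2 = (-1.7)·(-5) + (1.1)·(-5) + (1.6)·(1) - 0.4 = 4.2
errors² = [0.04, 0.04, 1.96]
MSE = 2.0400/3 = 0.68

0.68


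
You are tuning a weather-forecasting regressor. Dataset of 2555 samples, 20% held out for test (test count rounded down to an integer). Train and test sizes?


Test = ⌊2555·20/100⌋ = 511
Train = 2555 - 511 = 2044

Train: 2044, Test: 511


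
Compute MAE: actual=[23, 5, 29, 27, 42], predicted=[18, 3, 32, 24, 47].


Absolute errors: |23-18|=5, |5-3|=2, |29-32|=3, |27-24|=3, |42-47|=5
Sum = 18
MAE = 18/5 = 18/5

18/5


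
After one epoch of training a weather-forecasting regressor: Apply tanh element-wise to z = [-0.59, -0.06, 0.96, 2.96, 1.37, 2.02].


tanh(-0.59) = -0.5299
tanh(-0.06) = -0.0599
tanh(0.96) = 0.7443
tanh(2.96) = 0.9946
tanh(1.37) = 0.8787
tanh(2.02) = 0.9654
result = [-0.5299, -0.0599, 0.7443, 0.9946, 0.8787, 0.9654]

[-0.5299, -0.0599, 0.7443, 0.9946, 0.8787, 0.9654]


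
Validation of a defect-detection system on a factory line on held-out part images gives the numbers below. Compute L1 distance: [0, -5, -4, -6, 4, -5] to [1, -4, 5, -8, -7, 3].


d = |0-1| + |-5+ 4| + |-4-5| + |-6+ 8| + |4+ 7| + |-5-3|
  = 1 + 1 + 9 + 2 + 11 + 8
  = 32

32


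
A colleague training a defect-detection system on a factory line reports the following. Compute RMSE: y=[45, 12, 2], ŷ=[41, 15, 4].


MSE = 29/3 = 9.6667
RMSE = √(29/3) = 3.1091

3.1091


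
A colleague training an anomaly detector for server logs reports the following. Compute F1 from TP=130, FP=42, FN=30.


Precision = 130/172 = 0.7558
Recall = 130/160 = 0.8125
F1 = 2·P·R/(P+R) = 2·TP/(2·TP+FP+FN) = 260/(260+42+30) = 260/332 = 0.7831

0.7831


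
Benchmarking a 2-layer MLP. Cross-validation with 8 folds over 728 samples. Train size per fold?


Fold size = 728/8 = 91
Training per fold = 728 - 91 = 637

637


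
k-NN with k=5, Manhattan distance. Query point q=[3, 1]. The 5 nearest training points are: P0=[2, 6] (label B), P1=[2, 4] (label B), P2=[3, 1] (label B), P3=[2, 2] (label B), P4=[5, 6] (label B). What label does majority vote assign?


d(q,P0) = 6  (label B)
d(q,P1) = 4  (label B)
d(q,P2) = 0  (label B)
d(q,P3) = 2  (label B)
d(q,P4) = 7  (label B)
Votes: A=0, B=5
Majority → B

B


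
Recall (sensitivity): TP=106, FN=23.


Recall = TP/(TP+FN)
= 106/(106+23)
= 106/129 = 82.17%

82.17%


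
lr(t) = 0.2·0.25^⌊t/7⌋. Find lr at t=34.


n_drops = ⌊34/7⌋ = 4
lr = 0.2·0.25^4 = 0.2·0.00390625 = 0.00078125

0.00078125


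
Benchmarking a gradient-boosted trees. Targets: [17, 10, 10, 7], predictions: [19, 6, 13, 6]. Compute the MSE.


Squared errors: (17-19)²=4, (10-6)²=16, (10-13)²=9, (7-6)²=1
Sum = 30
MSE = 30/4 = 15/2

15/2


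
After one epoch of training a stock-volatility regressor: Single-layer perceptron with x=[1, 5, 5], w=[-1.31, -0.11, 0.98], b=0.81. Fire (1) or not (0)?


z = (1)·(-1.31) + (5)·(-0.11) + (5)·(0.98) + 0.81
  = 3.85
step(z) = 1 (z≥0)

1


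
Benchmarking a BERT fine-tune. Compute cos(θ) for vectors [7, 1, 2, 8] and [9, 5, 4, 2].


A·B = 7·9 + 1·5 + 2·4 + 8·2 = 92
‖A‖ = √118 = 10.8628, ‖B‖ = √126 = 11.225
cos = 92/(√118·√126) = 92/√14868 = 0.7545

0.7545


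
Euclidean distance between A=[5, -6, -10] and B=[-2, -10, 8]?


d = √((5+ 2)² + (-6+ 10)² + (-10-8)²)
  = √(49 + 16 + 324)
  = √389 = 19.7231

19.7231


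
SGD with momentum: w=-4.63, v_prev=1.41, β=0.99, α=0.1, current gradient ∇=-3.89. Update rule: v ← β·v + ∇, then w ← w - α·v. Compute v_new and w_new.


v_new = 0.99·1.41 - 3.89 = 1.3959 - 3.89 = -2.4941
w_new = -4.63 - 0.1·-2.4941 = -4.63 + 0.24941 = -4.38059

v_new=-2.4941, w_new=-4.38059


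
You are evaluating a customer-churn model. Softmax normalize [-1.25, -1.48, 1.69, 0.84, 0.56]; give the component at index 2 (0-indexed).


Exponentials: e^-1.25=0.2865, e^-1.48=0.2276, e^1.69=5.4195, e^0.84=2.3164, e^0.56=1.7507
Sum = 10.0007
Softmax = [0.0286, 0.0228, 0.5419, 0.2316, 0.1751]
p[2] = 5.4195/10.0007 = 0.5419

0.5419


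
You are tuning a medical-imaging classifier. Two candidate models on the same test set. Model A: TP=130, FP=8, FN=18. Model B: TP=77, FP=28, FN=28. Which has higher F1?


Model A: P=130/138=0.942, R=130/148=0.8784, F1=2PR/(P+R)=2TP/(2TP+FP+FN)=260/286=0.9091
Model B: P=77/105=0.7333, R=77/105=0.7333, F1=2PR/(P+R)=2TP/(2TP+FP+FN)=154/210=0.7333
0.9091 > 0.7333 → Model A

Model A


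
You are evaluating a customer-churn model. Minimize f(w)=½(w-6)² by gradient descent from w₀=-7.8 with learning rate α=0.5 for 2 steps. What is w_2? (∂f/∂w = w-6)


step 1: grad = -7.8-6 = -13.8; w = -7.8 - 0.5·(-13.8) = -0.9
step 2: grad = -0.9-6 = -6.9; w = -0.9 - 0.5·(-6.9) = 2.55

2.55


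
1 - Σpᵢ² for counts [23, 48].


Probabilities: [23/71, 48/71] ≈ [0.3239, 0.6761]
Σpᵢ² = (529 + 2304)/71² = 2833/5041
Gini = 1 - Σpᵢ² = 1 - 2833/5041 = 0.438

0.438


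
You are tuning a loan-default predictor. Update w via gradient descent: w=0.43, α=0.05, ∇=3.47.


w_new = w - α·∇
= 0.43 - 0.05·3.47
= 0.43 - 0.1735
= 0.2565

0.2565


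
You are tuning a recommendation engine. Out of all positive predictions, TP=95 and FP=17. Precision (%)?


Precision = TP/(TP+FP)
= 95/(95+17)
= 95/112 = 84.82%

84.82%


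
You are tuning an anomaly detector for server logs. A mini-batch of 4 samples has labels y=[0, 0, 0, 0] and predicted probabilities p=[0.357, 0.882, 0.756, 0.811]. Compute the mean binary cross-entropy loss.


L[0] = -ln(1-0.357) = -ln(0.643) = 0.4416
L[1] = -ln(1-0.882) = -ln(0.118) = 2.1371
L[2] = -ln(1-0.756) = -ln(0.244) = 1.4106
L[3] = -ln(1-0.811) = -ln(0.189) = 1.666
mean = (0.4416 + 2.1371 + 1.4106 + 1.666)/4 = 1.4138

1.4138


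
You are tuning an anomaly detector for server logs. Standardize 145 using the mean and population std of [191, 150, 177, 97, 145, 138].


μ = 149.6667, σ = 29.9648
z = (145 - 149.6667)/29.9648 = -0.1557

-0.1557


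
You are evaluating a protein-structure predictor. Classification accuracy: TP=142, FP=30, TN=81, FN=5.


Accuracy = (TP+TN)/(TP+TN+FP+FN)
= (142+81)/(258)
= 223/258 = 86.43%

86.43%


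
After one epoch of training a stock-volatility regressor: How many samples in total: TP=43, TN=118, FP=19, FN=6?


Total = TP + TN + FP + FN
= 43 + 118 + 19 + 6
= 186
(Predicted positive: 62, predicted negative: 124)

186
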